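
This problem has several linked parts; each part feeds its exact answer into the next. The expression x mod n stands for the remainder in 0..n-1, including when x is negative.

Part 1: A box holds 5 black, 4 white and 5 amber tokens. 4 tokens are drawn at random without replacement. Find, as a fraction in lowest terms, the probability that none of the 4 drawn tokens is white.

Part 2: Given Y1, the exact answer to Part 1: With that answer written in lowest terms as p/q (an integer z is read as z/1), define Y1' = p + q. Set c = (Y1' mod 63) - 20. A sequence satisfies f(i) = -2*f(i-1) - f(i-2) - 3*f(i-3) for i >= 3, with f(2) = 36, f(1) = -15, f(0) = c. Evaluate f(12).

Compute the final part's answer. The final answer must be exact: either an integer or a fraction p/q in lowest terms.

Part 1: total draws C(14,4) = 1001; favorable C(10,4) = 210; P = 30/143; answer 30/143
Part 2: Y1 = 30/143; threaded value p + q = 173; c = 27; f(3) = -2*(36) - 1*(-15) - 3*(27) = -138; iterating: f(3)=-138, f(4)=285, f(5)=-540, f(6)=1209, f(7)=-2733, f(8)=5877, f(9)=-12648, f(10)=27618, f(11)=-60219, f(12)=130764; answer 130764

130764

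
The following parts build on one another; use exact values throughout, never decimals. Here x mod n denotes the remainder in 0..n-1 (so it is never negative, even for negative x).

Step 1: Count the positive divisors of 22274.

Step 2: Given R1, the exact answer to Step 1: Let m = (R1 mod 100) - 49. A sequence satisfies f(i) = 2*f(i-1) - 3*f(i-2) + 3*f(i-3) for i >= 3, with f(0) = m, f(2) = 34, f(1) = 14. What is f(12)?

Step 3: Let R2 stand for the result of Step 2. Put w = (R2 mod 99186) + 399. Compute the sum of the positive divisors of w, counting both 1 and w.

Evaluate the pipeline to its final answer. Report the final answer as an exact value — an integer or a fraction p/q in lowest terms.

Step 1: 22274 = 2 * 7 * 37 * 43; number of divisors = (1+1) * (1+1) * (1+1) * (1+1) = 16; answer 16
Step 2: R1 = 16; m = -33; f(3) = 2*(34) - 3*(14) + 3*(-33) = -73; iterating: f(3)=-73, f(4)=-206, f(5)=-91, f(6)=217, f(7)=89, f(8)=-746, f(9)=-1108, f(10)=289, f(11)=1664, f(12)=-863; answer -863
Step 3: R2 = -863; w = 98722; 98722 = 2 * 13 * 3797; sigma = (1 + 2) * (1 + 13) * (1 + 3797) = 3 * 14 * 3798 = 159516; answer 159516

159516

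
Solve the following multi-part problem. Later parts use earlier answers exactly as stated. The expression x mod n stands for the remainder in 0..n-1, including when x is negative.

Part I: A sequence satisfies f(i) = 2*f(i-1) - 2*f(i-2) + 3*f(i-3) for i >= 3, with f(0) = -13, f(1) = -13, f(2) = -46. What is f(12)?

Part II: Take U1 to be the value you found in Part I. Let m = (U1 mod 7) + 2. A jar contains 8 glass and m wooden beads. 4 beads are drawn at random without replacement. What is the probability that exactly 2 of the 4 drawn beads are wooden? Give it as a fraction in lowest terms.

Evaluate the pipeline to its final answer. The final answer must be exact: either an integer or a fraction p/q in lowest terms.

28/65

Part I: f(3) = 2*(-46) - 2*(-13) + 3*(-13) = -105; iterating: f(3)=-105, f(4)=-157, f(5)=-242, f(6)=-485, f(7)=-957, f(8)=-1670, f(9)=-2881, f(10)=-5293, f(11)=-9834, f(12)=-17725; answer -17725
Part II: U1 = -17725; m = 8; total draws C(16,4) = 1820; favorable C(8,2)*C(8,2) = 784; P = 28/65; answer 28/65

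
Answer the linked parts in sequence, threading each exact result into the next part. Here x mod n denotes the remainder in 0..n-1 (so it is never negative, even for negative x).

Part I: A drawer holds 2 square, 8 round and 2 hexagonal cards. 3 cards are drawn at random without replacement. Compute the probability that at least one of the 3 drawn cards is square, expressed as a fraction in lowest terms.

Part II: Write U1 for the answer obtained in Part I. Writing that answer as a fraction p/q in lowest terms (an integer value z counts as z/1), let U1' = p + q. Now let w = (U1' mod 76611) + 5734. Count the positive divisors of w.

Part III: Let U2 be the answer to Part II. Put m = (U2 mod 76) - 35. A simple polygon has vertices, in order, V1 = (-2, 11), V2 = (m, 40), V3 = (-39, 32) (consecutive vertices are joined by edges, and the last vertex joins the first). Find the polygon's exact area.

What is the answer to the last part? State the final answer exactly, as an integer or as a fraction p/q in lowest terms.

Part I: total draws C(12,3) = 220; complement C(10,3) = 120; favorable 220 - 120 = 100; P = 5/11; answer 5/11
Part II: U1 = 5/11; threaded value p + q = 16; w = 5750; 5750 = 2 * 5^3 * 23; number of divisors = (1+1) * (3+1) * (1+1) = 16; answer 16
Part III: U2 = 16; m = -19; cross terms: (-2*40 - -19*11)=129, (-19*32 - -39*40)=952, (-39*11 - -2*32)=-365; twice the area = |716| = 716; area = 358; answer 358

358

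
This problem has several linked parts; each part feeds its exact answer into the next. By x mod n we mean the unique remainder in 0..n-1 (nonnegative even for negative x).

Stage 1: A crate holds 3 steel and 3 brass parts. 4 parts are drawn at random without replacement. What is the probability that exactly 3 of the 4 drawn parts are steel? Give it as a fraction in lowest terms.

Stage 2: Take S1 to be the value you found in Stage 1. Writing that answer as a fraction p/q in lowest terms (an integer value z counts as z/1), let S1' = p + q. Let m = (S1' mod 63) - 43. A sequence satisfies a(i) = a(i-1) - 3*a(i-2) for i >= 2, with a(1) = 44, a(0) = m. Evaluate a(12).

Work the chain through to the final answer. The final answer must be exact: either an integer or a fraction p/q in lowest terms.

35123

Stage 1: total draws C(6,4) = 15; favorable C(3,3)*C(3,1) = 3; P = 1/5; answer 1/5
Stage 2: S1 = 1/5; threaded value p + q = 6; m = -37; a(2) = 1*(44) - 3*(-37) = 155; iterating: a(2)=155, a(3)=23, a(4)=-442, a(5)=-511, a(6)=815, a(7)=2348, a(8)=-97, a(9)=-7141, a(10)=-6850, a(11)=14573, a(12)=35123; answer 35123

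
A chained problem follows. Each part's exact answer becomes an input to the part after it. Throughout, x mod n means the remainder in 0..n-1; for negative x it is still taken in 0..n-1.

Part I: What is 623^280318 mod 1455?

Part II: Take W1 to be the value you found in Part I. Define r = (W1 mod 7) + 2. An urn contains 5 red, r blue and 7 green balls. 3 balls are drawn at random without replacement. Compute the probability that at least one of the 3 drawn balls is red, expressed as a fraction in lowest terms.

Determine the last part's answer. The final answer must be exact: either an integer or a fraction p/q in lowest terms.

Part I: squarings mod 1455: 623^1=623, 623^2=1099, 623^4=151, 623^8=976, 623^16=1006, 623^32=811, 623^64=61, 623^128=811, 623^256=61, 623^512=811, 623^1024=61, 623^2048=811, 623^4096=61, 623^8192=811, 623^16384=61, 623^32768=811, 623^65536=61, 623^131072=811, 623^262144=61; 623^280318 = 623^2 * 623^4 * 623^8 * 623^16 * 623^32 * 623^64 * 623^128 * 623^512 * 623^1024 * 623^16384 * 623^262144 = 94 (mod 1455); answer 94
Part II: W1 = 94; r = 5; total draws C(17,3) = 680; complement C(12,3) = 220; favorable 680 - 220 = 460; P = 23/34; answer 23/34

23/34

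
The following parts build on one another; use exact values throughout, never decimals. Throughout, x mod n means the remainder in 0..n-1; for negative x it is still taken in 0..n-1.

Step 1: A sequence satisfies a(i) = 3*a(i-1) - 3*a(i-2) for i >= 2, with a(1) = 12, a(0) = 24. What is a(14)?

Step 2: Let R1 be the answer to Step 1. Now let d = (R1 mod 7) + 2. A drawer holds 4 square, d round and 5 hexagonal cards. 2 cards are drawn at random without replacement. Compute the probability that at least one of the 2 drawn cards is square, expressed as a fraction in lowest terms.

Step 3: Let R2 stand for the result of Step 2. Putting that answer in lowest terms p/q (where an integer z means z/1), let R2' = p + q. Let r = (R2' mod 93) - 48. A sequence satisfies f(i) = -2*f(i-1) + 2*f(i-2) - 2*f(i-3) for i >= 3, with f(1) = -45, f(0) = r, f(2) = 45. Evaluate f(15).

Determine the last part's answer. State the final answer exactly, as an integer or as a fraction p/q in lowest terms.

Step 1: a(2) = 3*(12) - 3*(24) = -36; iterating: a(2)=-36, a(3)=-144, a(4)=-324, a(5)=-540, a(6)=-648, a(7)=-324, a(8)=972, a(9)=3888, a(10)=8748, a(11)=14580, a(12)=17496, a(13)=8748, a(14)=-26244; answer -26244
Step 2: R1 = -26244; d = 8; total draws C(17,2) = 136; complement C(13,2) = 78; favorable 136 - 78 = 58; P = 29/68; answer 29/68
Step 3: R2 = 29/68; threaded value p + q = 97; r = -44; f(3) = -2*(45) + 2*(-45) - 2*(-44) = -92; iterating: f(3)=-92, f(4)=364, f(5)=-1002, f(6)=2916, f(7)=-8564, f(8)=24964, f(9)=-72888, f(10)=212832, f(11)=-621368, f(12)=1814176, f(13)=-5296752, f(14)=15464592, f(15)=-45151040; answer -45151040

-45151040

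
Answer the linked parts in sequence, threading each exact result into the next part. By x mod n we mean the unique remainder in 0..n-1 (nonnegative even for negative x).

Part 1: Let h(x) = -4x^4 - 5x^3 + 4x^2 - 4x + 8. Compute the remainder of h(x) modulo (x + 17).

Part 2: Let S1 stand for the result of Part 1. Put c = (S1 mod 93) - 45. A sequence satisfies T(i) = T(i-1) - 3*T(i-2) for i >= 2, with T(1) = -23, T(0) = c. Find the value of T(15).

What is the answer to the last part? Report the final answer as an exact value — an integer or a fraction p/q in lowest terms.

-136283

Part 1: remainder = value at the root: -4*(-17)^4 - 5*(-17)^3 + 4*(-17)^2 - 4*(-17)^1 + 8 = (-334084) + (24565) + (1156) + (68) + (8) = -308287; answer -308287
Part 2: S1 = -308287; c = -37; T(2) = 1*(-23) - 3*(-37) = 88; iterating: T(2)=88, T(3)=157, T(4)=-107, T(5)=-578, T(6)=-257, T(7)=1477, T(8)=2248, T(9)=-2183, T(10)=-8927, T(11)=-2378, T(12)=24403, T(13)=31537, T(14)=-41672, T(15)=-136283; answer -136283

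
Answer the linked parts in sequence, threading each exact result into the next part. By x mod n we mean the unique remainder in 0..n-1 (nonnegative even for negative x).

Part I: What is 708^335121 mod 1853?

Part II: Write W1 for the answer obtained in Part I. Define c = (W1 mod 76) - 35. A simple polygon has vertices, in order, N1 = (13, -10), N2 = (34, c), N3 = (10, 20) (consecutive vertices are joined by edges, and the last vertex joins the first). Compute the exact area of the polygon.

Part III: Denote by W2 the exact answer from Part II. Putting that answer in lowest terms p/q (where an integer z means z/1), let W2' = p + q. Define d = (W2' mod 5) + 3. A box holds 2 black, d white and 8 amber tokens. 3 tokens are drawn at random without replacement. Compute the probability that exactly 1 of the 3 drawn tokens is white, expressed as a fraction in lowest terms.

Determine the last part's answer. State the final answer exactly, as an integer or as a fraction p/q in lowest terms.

Part I: squarings mod 1853: 708^1=708, 708^2=954, 708^4=293, 708^8=611, 708^16=868, 708^32=1106, 708^64=256, 708^128=681, 708^256=511, 708^512=1701, 708^1024=868, 708^2048=1106, 708^4096=256, 708^8192=681, 708^16384=511, 708^32768=1701, 708^65536=868, 708^131072=1106, 708^262144=256; 708^335121 = 708^1 * 708^16 * 708^256 * 708^1024 * 708^2048 * 708^4096 * 708^65536 * 708^262144 = 1082 (mod 1853); answer 1082
Part II: W1 = 1082; c = -17; cross terms: (13*-17 - 34*-10)=119, (34*20 - 10*-17)=850, (10*-10 - 13*20)=-360; twice the area = |609| = 609; area = 609/2; answer 609/2
Part III: W2 = 609/2; threaded value p + q = 611; d = 4; total draws C(14,3) = 364; favorable C(4,1)*C(10,2) = 180; P = 45/91; answer 45/91

45/91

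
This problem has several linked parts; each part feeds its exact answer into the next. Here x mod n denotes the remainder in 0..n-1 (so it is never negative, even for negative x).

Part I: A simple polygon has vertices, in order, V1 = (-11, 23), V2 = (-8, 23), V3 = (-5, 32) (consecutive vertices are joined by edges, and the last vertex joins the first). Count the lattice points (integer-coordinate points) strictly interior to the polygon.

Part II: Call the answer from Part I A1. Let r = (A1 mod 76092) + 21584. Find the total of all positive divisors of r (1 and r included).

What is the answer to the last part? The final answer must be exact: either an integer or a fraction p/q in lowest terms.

44640

Part I: cross terms: (-11*23 - -8*23)=-69, (-8*32 - -5*23)=-141, (-5*23 - -11*32)=237; twice the area = |27| = 27; area = 27/2; boundary points = 3 + 3 + 3 = 9; strictly interior points = area - boundary/2 + 1 = 10; answer 10
Part II: A1 = 10; r = 21594; 21594 = 2 * 3 * 59 * 61; sigma = (1 + 2) * (1 + 3) * (1 + 59) * (1 + 61) = 3 * 4 * 60 * 62 = 44640; answer 44640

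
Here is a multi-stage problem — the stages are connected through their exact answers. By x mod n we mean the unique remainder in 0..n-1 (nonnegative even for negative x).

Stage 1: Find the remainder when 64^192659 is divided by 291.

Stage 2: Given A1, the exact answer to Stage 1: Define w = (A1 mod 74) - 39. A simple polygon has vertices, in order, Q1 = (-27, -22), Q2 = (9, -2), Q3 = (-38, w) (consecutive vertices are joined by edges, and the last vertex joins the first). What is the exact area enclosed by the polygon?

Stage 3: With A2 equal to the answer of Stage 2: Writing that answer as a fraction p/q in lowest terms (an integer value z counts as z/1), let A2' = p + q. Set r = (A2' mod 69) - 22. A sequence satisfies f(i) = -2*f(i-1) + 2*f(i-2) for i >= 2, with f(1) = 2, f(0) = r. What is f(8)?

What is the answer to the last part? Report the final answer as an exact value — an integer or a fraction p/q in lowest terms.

25104

Stage 1: squarings mod 291: 64^1=64, 64^2=22, 64^4=193, 64^8=1, 64^16=1, 64^32=1, 64^64=1, 64^128=1, 64^256=1, 64^512=1, 64^1024=1, 64^2048=1, 64^4096=1, 64^8192=1, 64^16384=1, 64^32768=1, 64^65536=1, 64^131072=1; 64^192659 = 64^1 * 64^2 * 64^16 * 64^128 * 64^4096 * 64^8192 * 64^16384 * 64^32768 * 64^131072 = 244 (mod 291); answer 244
Stage 2: A1 = 244; w = -17; cross terms: (-27*-2 - 9*-22)=252, (9*-17 - -38*-2)=-229, (-38*-22 - -27*-17)=377; twice the area = |400| = 400; area = 200; answer 200
Stage 3: A2 = 200; threaded value p + q = 201; r = 41; f(2) = -2*(2) + 2*(41) = 78; iterating: f(2)=78, f(3)=-152, f(4)=460, f(5)=-1224, f(6)=3368, f(7)=-9184, f(8)=25104; answer 25104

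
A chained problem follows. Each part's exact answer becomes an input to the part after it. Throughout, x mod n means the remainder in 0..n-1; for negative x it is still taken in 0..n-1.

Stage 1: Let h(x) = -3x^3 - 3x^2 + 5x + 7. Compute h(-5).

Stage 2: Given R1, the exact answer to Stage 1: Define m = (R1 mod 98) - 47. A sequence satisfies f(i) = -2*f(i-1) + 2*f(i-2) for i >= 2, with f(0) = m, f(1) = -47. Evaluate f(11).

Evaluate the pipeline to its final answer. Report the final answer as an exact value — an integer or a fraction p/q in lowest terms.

Stage 1: -3*(-5)^3 - 3*(-5)^2 + 5*(-5)^1 + 7 = (375) + (-75) + (-25) + (7) = 282; answer 282
Stage 2: R1 = 282; m = 39; f(2) = -2*(-47) + 2*(39) = 172; iterating: f(2)=172, f(3)=-438, f(4)=1220, f(5)=-3316, f(6)=9072, f(7)=-24776, f(8)=67696, f(9)=-184944, f(10)=505280, f(11)=-1380448; answer -1380448

-1380448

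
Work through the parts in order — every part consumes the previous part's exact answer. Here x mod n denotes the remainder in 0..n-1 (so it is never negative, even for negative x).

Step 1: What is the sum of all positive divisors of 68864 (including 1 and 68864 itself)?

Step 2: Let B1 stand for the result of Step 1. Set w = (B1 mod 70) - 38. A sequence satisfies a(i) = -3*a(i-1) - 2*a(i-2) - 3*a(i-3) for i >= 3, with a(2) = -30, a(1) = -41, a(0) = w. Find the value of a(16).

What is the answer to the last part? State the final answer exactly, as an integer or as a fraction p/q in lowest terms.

-78610374

Step 1: 68864 = 2^8 * 269; sigma = (1 + 2 + 4 + 8 + 16 + 32 + 64 + 128 + 256) * (1 + 269) = 511 * 270 = 137970; answer 137970
Step 2: B1 = 137970; w = -38; a(3) = -3*(-30) - 2*(-41) - 3*(-38) = 286; iterating: a(3)=286, a(4)=-675, a(5)=1543, a(6)=-4137, a(7)=11350, a(8)=-30405, a(9)=80926, a(10)=-216018, a(11)=577417, a(12)=-1542993, a(13)=4122199, a(14)=-11012862, a(15)=29423167, a(16)=-78610374; answer -78610374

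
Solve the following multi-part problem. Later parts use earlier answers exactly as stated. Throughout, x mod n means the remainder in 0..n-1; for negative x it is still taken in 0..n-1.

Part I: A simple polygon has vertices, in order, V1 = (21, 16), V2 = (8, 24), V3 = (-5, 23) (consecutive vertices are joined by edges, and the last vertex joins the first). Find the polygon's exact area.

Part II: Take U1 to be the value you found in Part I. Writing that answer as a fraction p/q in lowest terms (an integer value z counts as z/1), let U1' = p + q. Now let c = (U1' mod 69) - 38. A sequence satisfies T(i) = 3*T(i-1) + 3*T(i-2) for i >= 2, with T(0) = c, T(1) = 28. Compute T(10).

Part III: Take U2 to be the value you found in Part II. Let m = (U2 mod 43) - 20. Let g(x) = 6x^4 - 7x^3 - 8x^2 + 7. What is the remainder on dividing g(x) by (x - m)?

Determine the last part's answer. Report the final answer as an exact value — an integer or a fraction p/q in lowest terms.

Part I: cross terms: (21*24 - 8*16)=376, (8*23 - -5*24)=304, (-5*16 - 21*23)=-563; twice the area = |117| = 117; area = 117/2; answer 117/2
Part II: U1 = 117/2; threaded value p + q = 119; c = 12; T(2) = 3*(28) + 3*(12) = 120; iterating: T(2)=120, T(3)=444, T(4)=1692, T(5)=6408, T(6)=24300, T(7)=92124, T(8)=349272, T(9)=1324188, T(10)=5020380; answer 5020380
Part III: U2 = 5020380; m = -19; remainder = value at the root: 6*(-19)^4 - 7*(-19)^3 - 8*(-19)^2 + 7 = (781926) + (48013) + (-2888) + (7) = 827058; answer 827058

827058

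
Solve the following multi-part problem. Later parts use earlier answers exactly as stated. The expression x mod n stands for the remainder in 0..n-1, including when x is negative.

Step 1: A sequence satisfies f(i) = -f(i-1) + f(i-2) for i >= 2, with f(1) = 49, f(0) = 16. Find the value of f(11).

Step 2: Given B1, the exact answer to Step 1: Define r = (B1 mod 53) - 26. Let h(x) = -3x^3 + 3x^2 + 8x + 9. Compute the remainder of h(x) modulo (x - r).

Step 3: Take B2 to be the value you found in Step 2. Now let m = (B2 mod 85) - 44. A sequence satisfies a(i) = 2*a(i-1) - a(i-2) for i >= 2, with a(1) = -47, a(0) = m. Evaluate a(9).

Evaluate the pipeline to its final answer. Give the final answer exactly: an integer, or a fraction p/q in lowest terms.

-263

Step 1: f(2) = -1*(49) + 1*(16) = -33; iterating: f(2)=-33, f(3)=82, f(4)=-115, f(5)=197, f(6)=-312, f(7)=509, f(8)=-821, f(9)=1330, f(10)=-2151, f(11)=3481; answer 3481
Step 2: B1 = 3481; r = 10; remainder = value at the root: -3*(10)^3 + 3*(10)^2 + 8*(10)^1 + 9 = (-3000) + (300) + (80) + (9) = -2611; answer -2611
Step 3: B2 = -2611; m = -20; a(2) = 2*(-47) - 1*(-20) = -74; iterating: a(2)=-74, a(3)=-101, a(4)=-128, a(5)=-155, a(6)=-182, a(7)=-209, a(8)=-236, a(9)=-263; answer -263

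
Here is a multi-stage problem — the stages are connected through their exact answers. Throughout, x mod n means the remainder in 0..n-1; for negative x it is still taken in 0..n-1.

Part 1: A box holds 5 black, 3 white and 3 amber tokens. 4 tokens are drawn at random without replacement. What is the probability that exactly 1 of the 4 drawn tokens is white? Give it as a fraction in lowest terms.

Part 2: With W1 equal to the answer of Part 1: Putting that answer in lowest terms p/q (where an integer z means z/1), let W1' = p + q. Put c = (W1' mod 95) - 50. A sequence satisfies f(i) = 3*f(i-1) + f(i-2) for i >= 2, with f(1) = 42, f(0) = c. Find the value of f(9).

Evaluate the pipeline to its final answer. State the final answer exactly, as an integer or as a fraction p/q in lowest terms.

674331

Part 1: total draws C(11,4) = 330; favorable C(3,1)*C(8,3) = 168; P = 28/55; answer 28/55
Part 2: W1 = 28/55; threaded value p + q = 83; c = 33; f(2) = 3*(42) + 1*(33) = 159; iterating: f(2)=159, f(3)=519, f(4)=1716, f(5)=5667, f(6)=18717, f(7)=61818, f(8)=204171, f(9)=674331; answer 674331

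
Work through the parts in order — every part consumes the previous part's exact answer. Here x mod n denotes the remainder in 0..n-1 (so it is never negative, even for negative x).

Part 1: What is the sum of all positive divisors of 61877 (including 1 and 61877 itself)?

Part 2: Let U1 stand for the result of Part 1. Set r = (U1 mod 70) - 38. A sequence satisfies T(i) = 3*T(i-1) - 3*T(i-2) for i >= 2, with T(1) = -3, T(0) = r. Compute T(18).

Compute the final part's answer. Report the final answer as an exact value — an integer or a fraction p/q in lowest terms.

551124

Part 1: 61877 = 43 * 1439; sigma = (1 + 43) * (1 + 1439) = 44 * 1440 = 63360; answer 63360
Part 2: U1 = 63360; r = -28; T(2) = 3*(-3) - 3*(-28) = 75; iterating: T(2)=75, T(3)=234, T(4)=477, T(5)=729, T(6)=756, T(7)=81, T(8)=-2025, T(9)=-6318, T(10)=-12879, T(11)=-19683, T(12)=-20412, T(13)=-2187, T(14)=54675, T(15)=170586, T(16)=347733, T(17)=531441, T(18)=551124; answer 551124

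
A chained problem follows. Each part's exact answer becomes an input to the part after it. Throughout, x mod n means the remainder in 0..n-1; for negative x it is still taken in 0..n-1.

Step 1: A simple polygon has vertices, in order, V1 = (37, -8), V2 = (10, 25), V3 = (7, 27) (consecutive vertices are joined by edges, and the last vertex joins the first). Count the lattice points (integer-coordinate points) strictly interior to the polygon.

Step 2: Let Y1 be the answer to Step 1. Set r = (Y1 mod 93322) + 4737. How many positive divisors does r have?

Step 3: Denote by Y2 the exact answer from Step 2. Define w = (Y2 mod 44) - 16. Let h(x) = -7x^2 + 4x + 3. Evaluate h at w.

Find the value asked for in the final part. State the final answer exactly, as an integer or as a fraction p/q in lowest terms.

-125

Step 1: cross terms: (37*25 - 10*-8)=1005, (10*27 - 7*25)=95, (7*-8 - 37*27)=-1055; twice the area = |45| = 45; area = 45/2; boundary points = 3 + 1 + 5 = 9; strictly interior points = area - boundary/2 + 1 = 19; answer 19
Step 2: Y1 = 19; r = 4756; 4756 = 2^2 * 29 * 41; number of divisors = (2+1) * (1+1) * (1+1) = 12; answer 12
Step 3: Y2 = 12; w = -4; -7*(-4)^2 + 4*(-4)^1 + 3 = (-112) + (-16) + (3) = -125; answer -125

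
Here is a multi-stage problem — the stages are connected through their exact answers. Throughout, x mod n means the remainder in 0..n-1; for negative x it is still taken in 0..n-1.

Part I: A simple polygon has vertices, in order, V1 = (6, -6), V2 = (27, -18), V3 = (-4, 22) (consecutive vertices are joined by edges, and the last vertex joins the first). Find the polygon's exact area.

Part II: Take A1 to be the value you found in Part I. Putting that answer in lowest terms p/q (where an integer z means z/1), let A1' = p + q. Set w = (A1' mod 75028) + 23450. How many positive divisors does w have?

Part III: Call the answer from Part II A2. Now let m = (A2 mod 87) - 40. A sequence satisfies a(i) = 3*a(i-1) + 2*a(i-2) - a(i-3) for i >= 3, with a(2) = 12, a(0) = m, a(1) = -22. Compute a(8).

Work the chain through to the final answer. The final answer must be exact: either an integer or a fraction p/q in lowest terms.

Part I: cross terms: (6*-18 - 27*-6)=54, (27*22 - -4*-18)=522, (-4*-6 - 6*22)=-108; twice the area = |468| = 468; area = 234; answer 234
Part II: A1 = 234; threaded value p + q = 235; w = 23685; 23685 = 3 * 5 * 1579; number of divisors = (1+1) * (1+1) * (1+1) = 8; answer 8
Part III: A2 = 8; m = -32; a(3) = 3*(12) + 2*(-22) - 1*(-32) = 24; iterating: a(3)=24, a(4)=118, a(5)=390, a(6)=1382, a(7)=4808, a(8)=16798; answer 16798

16798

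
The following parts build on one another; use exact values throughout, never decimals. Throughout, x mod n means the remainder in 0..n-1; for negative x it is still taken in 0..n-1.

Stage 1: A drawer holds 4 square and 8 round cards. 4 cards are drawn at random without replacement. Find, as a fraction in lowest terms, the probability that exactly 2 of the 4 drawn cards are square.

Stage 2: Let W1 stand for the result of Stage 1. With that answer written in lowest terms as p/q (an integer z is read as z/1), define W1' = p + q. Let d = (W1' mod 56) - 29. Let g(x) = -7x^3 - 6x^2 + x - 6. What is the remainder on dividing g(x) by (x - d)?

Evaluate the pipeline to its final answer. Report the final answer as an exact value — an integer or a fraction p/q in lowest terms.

-100206

Stage 1: total draws C(12,4) = 495; favorable C(4,2)*C(8,2) = 168; P = 56/165; answer 56/165
Stage 2: W1 = 56/165; threaded value p + q = 221; d = 24; remainder = value at the root: -7*(24)^3 - 6*(24)^2 + 1*(24)^1 - 6 = (-96768) + (-3456) + (24) + (-6) = -100206; answer -100206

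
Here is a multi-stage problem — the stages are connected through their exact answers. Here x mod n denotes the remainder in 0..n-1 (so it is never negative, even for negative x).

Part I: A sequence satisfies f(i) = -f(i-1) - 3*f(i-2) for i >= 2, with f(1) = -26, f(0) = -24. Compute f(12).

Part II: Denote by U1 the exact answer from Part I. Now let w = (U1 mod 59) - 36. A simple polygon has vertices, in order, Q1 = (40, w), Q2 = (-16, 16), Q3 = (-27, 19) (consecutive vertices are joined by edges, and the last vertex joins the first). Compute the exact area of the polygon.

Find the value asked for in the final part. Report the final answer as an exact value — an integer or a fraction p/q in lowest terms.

239/2

Part I: f(2) = -1*(-26) - 3*(-24) = 98; iterating: f(2)=98, f(3)=-20, f(4)=-274, f(5)=334, f(6)=488, f(7)=-1490, f(8)=26, f(9)=4444, f(10)=-4522, f(11)=-8810, f(12)=22376; answer 22376
Part II: U1 = 22376; w = -21; cross terms: (40*16 - -16*-21)=304, (-16*19 - -27*16)=128, (-27*-21 - 40*19)=-193; twice the area = |239| = 239; area = 239/2; answer 239/2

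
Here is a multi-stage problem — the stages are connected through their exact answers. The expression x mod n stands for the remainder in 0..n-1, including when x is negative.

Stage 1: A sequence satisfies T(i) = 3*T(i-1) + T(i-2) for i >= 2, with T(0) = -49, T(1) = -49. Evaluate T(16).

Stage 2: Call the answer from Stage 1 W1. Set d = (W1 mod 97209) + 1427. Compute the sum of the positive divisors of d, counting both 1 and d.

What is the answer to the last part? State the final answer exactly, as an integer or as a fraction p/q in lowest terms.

85680

Stage 1: T(2) = 3*(-49) + 1*(-49) = -196; iterating: T(2)=-196, T(3)=-637, T(4)=-2107, T(5)=-6958, T(6)=-22981, T(7)=-75901, T(8)=-250684, T(9)=-827953, T(10)=-2734543, T(11)=-9031582, T(12)=-29829289, T(13)=-98519449, T(14)=-325387636, T(15)=-1074682357, T(16)=-3549434707; answer -3549434707
Stage 2: W1 = -3549434707; d = 56146; 56146 = 2 * 67 * 419; sigma = (1 + 2) * (1 + 67) * (1 + 419) = 3 * 68 * 420 = 85680; answer 85680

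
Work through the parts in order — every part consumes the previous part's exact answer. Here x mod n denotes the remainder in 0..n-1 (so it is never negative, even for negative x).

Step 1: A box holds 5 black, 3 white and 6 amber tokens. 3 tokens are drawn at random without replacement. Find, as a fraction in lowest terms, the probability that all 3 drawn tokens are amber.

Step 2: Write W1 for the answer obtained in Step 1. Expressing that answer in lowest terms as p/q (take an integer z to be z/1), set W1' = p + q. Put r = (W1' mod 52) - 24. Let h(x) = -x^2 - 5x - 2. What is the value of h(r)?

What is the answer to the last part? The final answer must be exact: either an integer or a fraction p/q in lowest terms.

Step 1: total draws C(14,3) = 364; favorable C(6,3) = 20; P = 5/91; answer 5/91
Step 2: W1 = 5/91; threaded value p + q = 96; r = 20; -1*(20)^2 - 5*(20)^1 - 2 = (-400) + (-100) + (-2) = -502; answer -502

-502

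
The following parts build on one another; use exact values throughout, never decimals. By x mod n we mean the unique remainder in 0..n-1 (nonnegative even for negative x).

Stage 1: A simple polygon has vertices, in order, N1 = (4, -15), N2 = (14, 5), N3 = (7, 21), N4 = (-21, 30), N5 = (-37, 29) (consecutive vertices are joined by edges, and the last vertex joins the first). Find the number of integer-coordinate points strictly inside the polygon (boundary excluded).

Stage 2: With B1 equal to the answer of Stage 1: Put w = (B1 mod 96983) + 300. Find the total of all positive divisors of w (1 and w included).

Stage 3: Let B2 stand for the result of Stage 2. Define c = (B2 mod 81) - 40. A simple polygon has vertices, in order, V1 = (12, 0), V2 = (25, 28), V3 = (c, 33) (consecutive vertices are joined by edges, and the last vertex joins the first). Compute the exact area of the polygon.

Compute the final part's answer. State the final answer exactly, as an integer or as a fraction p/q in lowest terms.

373/2

Stage 1: cross terms: (4*5 - 14*-15)=230, (14*21 - 7*5)=259, (7*30 - -21*21)=651, (-21*29 - -37*30)=501, (-37*-15 - 4*29)=439; twice the area = |2080| = 2080; area = 1040; boundary points = 10 + 1 + 1 + 1 + 1 = 14; strictly interior points = area - boundary/2 + 1 = 1034; answer 1034
Stage 2: B1 = 1034; w = 1334; 1334 = 2 * 23 * 29; sigma = (1 + 2) * (1 + 23) * (1 + 29) = 3 * 24 * 30 = 2160; answer 2160
Stage 3: B2 = 2160; c = 14; cross terms: (12*28 - 25*0)=336, (25*33 - 14*28)=433, (14*0 - 12*33)=-396; twice the area = |373| = 373; area = 373/2; answer 373/2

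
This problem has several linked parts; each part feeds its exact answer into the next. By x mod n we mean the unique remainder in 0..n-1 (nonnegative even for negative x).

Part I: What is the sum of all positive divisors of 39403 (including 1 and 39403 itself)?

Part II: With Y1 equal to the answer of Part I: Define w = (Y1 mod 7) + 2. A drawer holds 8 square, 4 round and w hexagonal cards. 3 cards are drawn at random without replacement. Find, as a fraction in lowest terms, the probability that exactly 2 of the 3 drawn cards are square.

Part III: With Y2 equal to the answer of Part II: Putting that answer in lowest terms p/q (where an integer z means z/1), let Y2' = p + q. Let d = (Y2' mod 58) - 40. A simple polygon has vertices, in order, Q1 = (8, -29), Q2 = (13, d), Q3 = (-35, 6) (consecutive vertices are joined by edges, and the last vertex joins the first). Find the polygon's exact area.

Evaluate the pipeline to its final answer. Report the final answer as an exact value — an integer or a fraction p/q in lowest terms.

519/2

Part I: 39403 = 7 * 13 * 433; sigma = (1 + 7) * (1 + 13) * (1 + 433) = 8 * 14 * 434 = 48608; answer 48608
Part II: Y1 = 48608; w = 2; total draws C(14,3) = 364; favorable C(8,2)*C(6,1) = 168; P = 6/13; answer 6/13
Part III: Y2 = 6/13; threaded value p + q = 19; d = -21; cross terms: (8*-21 - 13*-29)=209, (13*6 - -35*-21)=-657, (-35*-29 - 8*6)=967; twice the area = |519| = 519; area = 519/2; answer 519/2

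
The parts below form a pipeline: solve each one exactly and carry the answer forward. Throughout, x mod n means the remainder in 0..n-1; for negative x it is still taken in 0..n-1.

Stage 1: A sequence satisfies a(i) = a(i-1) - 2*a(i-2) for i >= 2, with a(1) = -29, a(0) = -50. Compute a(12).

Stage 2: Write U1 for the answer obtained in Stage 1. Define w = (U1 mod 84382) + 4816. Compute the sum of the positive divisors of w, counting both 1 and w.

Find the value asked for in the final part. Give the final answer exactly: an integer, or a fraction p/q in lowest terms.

Stage 1: a(2) = 1*(-29) - 2*(-50) = 71; iterating: a(2)=71, a(3)=129, a(4)=-13, a(5)=-271, a(6)=-245, a(7)=297, a(8)=787, a(9)=193, a(10)=-1381, a(11)=-1767, a(12)=995; answer 995
Stage 2: U1 = 995; w = 5811; 5811 = 3 * 13 * 149; sigma = (1 + 3) * (1 + 13) * (1 + 149) = 4 * 14 * 150 = 8400; answer 8400

8400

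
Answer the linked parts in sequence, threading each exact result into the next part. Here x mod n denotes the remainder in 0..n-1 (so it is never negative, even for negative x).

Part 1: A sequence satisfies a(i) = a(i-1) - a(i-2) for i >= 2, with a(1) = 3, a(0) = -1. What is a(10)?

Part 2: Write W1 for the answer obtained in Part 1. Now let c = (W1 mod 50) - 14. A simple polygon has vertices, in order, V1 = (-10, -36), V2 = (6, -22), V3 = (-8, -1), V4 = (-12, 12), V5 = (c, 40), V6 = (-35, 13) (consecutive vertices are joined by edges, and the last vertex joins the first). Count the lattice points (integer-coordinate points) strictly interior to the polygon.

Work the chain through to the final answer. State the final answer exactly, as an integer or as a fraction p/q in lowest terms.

Part 1: a(2) = 1*(3) - 1*(-1) = 4; iterating: a(2)=4, a(3)=1, a(4)=-3, a(5)=-4, a(6)=-1, a(7)=3, a(8)=4, a(9)=1, a(10)=-3; answer -3
Part 2: W1 = -3; c = 33; cross terms: (-10*-22 - 6*-36)=436, (6*-1 - -8*-22)=-182, (-8*12 - -12*-1)=-108, (-12*40 - 33*12)=-876, (33*13 - -35*40)=1829, (-35*-36 - -10*13)=1390; twice the area = |2489| = 2489; area = 2489/2; boundary points = 2 + 7 + 1 + 1 + 1 + 1 = 13; strictly interior points = area - boundary/2 + 1 = 1239; answer 1239

1239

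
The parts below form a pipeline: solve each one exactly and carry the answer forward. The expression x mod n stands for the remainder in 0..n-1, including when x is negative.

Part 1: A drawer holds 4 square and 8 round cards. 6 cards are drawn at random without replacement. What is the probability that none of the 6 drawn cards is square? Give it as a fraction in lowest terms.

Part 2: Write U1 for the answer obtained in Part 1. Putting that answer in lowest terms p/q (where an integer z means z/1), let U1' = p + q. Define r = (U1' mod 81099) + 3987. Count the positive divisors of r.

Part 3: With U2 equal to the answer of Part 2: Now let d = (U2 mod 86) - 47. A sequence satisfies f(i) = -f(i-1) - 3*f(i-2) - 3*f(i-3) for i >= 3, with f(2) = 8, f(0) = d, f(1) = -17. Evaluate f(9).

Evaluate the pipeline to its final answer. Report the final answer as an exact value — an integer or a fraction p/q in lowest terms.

Part 1: total draws C(12,6) = 924; favorable C(8,6) = 28; P = 1/33; answer 1/33
Part 2: U1 = 1/33; threaded value p + q = 34; r = 4021; 4021 is prime, so its only divisors are 1 and 4021; count = 2; answer 2
Part 3: U2 = 2; d = -45; f(3) = -1*(8) - 3*(-17) - 3*(-45) = 178; iterating: f(3)=178, f(4)=-151, f(5)=-407, f(6)=326, f(7)=1348, f(8)=-1105, f(9)=-3917; answer -3917

-3917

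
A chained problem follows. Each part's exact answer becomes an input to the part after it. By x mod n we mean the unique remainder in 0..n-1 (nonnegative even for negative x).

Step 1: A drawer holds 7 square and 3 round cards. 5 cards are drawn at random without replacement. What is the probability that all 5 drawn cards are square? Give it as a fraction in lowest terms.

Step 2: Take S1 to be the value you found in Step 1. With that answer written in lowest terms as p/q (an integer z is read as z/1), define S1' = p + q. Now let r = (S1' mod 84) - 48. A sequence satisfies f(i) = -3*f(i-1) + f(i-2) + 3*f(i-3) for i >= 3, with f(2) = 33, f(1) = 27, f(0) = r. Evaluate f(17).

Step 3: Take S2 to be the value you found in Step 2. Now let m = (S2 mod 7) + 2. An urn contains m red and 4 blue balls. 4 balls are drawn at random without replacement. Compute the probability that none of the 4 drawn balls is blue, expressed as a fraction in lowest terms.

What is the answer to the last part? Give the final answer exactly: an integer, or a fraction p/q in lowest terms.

5/126

Step 1: total draws C(10,5) = 252; favorable C(7,5) = 21; P = 1/12; answer 1/12
Step 2: S1 = 1/12; threaded value p + q = 13; r = -35; f(3) = -3*(33) + 1*(27) + 3*(-35) = -177; iterating: f(3)=-177, f(4)=645, f(5)=-2013, f(6)=6153, f(7)=-18537, f(8)=55725, f(9)=-167253, f(10)=501873, f(11)=-1505697, f(12)=4517205, f(13)=-13551693, f(14)=40655193, f(15)=-121965657, f(16)=365897085, f(17)=-1097691333; answer -1097691333
Step 3: S2 = -1097691333; m = 5; total draws C(9,4) = 126; favorable C(5,4) = 5; P = 5/126; answer 5/126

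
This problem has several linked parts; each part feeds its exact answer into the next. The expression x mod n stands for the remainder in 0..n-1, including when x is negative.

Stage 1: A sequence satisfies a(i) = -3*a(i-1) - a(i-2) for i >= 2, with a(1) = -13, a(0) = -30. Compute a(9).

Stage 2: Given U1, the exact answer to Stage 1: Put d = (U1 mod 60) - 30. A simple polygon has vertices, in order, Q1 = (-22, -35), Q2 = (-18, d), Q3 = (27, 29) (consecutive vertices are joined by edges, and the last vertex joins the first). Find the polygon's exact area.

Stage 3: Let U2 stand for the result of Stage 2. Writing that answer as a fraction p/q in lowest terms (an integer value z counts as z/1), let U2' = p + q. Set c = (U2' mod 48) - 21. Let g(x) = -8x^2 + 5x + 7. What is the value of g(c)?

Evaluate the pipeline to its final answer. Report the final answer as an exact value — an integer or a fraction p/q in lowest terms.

-465

Stage 1: a(2) = -3*(-13) - 1*(-30) = 69; iterating: a(2)=69, a(3)=-194, a(4)=513, a(5)=-1345, a(6)=3522, a(7)=-9221, a(8)=24141, a(9)=-63202; answer -63202
Stage 2: U1 = -63202; d = 8; cross terms: (-22*8 - -18*-35)=-806, (-18*29 - 27*8)=-738, (27*-35 - -22*29)=-307; twice the area = |-1851| = 1851; area = 1851/2; answer 1851/2
Stage 3: U2 = 1851/2; threaded value p + q = 1853; c = 8; -8*(8)^2 + 5*(8)^1 + 7 = (-512) + (40) + (7) = -465; answer -465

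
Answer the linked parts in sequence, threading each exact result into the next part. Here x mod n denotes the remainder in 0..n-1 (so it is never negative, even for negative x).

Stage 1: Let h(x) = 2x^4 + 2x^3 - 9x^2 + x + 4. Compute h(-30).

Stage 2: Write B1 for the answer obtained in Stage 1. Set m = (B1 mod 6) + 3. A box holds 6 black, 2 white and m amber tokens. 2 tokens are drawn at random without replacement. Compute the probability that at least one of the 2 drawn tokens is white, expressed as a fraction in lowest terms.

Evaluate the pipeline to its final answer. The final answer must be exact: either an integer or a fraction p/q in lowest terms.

9/35

Stage 1: 2*(-30)^4 + 2*(-30)^3 - 9*(-30)^2 + 1*(-30)^1 + 4 = (1620000) + (-54000) + (-8100) + (-30) + (4) = 1557874; answer 1557874
Stage 2: B1 = 1557874; m = 7; total draws C(15,2) = 105; complement C(13,2) = 78; favorable 105 - 78 = 27; P = 9/35; answer 9/35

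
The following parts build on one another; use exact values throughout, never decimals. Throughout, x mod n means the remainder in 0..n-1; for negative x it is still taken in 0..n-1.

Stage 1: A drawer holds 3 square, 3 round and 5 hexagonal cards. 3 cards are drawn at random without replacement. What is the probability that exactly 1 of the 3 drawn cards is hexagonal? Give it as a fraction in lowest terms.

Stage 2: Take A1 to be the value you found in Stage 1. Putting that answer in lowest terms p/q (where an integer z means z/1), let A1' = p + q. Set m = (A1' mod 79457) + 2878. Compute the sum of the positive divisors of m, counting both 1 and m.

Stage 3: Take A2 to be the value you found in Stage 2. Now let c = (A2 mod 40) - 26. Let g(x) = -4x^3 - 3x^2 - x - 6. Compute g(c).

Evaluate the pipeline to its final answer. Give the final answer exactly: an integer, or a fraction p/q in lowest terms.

16

Stage 1: total draws C(11,3) = 165; favorable C(5,1)*C(6,2) = 75; P = 5/11; answer 5/11
Stage 2: A1 = 5/11; threaded value p + q = 16; m = 2894; 2894 = 2 * 1447; sigma = (1 + 2) * (1 + 1447) = 3 * 1448 = 4344; answer 4344
Stage 3: A2 = 4344; c = -2; -4*(-2)^3 - 3*(-2)^2 - 1*(-2)^1 - 6 = (32) + (-12) + (2) + (-6) = 16; answer 16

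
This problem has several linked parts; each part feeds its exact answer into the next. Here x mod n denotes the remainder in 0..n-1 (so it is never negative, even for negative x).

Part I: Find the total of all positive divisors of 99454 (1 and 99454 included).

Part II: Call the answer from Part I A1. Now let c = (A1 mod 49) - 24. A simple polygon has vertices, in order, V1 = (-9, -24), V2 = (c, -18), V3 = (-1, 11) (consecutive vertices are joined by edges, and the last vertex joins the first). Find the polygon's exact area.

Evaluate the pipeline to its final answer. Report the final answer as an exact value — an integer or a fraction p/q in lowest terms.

Part I: 99454 = 2 * 49727; sigma = (1 + 2) * (1 + 49727) = 3 * 49728 = 149184; answer 149184
Part II: A1 = 149184; c = 4; cross terms: (-9*-18 - 4*-24)=258, (4*11 - -1*-18)=26, (-1*-24 - -9*11)=123; twice the area = |407| = 407; area = 407/2; answer 407/2

407/2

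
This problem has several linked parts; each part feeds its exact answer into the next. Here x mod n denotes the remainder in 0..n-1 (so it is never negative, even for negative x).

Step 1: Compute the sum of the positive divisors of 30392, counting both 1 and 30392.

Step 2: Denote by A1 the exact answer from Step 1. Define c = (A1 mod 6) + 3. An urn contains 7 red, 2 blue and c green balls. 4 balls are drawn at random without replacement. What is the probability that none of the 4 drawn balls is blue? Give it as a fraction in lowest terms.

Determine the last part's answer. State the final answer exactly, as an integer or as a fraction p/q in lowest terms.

14/33

Step 1: 30392 = 2^3 * 29 * 131; sigma = (1 + 2 + 4 + 8) * (1 + 29) * (1 + 131) = 15 * 30 * 132 = 59400; answer 59400
Step 2: A1 = 59400; c = 3; total draws C(12,4) = 495; favorable C(10,4) = 210; P = 14/33; answer 14/33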